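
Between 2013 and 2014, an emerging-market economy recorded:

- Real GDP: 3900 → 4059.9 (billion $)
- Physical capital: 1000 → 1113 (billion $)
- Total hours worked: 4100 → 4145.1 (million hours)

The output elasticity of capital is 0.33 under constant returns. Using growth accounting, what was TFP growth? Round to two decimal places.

Real GDP growth = (4059.9 − 3900) / 3900 = 4.1%.
Physical capital growth = (1113 − 1000) / 1000 = 11.3%.
Total hours worked growth = (4145.1 − 4100) / 4100 = 1.1%.
Labor's share = 1 − 0.33 = 0.67.
Physical capital: 0.33 × 11.3 = 3.729 pp.
Total hours worked: 0.67 × 1.1 = 0.737 pp.
TFP growth = 4.1 − 4.466 = -0.366%.

-0.37%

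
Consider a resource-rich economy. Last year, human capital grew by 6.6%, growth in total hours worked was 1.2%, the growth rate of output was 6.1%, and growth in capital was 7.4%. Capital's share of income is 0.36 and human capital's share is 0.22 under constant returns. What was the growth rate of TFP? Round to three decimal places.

1.480%

Labor's share = 1 − 0.36 − 0.22 = 0.42.
Capital: 0.36 × 7.4 = 2.664 pp.
Human capital: 0.22 × 6.6 = 1.452 pp.
Total hours worked: 0.42 × 1.2 = 0.504 pp.
TFP growth = 6.1 − 4.62 = 1.48%.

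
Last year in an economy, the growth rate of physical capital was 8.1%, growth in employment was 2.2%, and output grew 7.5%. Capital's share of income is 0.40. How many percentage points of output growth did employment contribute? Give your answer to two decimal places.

1.32

Labor's share = 1 − 0.4 = 0.6.
Contribution = share × growth = 0.6 × 2.2 = 1.32 pp.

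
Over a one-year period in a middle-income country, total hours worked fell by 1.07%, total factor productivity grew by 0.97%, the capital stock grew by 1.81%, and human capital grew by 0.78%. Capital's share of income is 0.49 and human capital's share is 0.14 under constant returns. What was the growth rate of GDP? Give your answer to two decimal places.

1.57%

Labor's share = 1 − 0.49 − 0.14 = 0.37.
The capital stock: 0.49 × 1.81 = 0.8869 pp.
Human capital: 0.14 × 0.78 = 0.1092 pp.
Total hours worked: 0.37 × (-1.07) = -0.3959 pp.
Output growth = 0.97 + 0.6002 = 1.5702%.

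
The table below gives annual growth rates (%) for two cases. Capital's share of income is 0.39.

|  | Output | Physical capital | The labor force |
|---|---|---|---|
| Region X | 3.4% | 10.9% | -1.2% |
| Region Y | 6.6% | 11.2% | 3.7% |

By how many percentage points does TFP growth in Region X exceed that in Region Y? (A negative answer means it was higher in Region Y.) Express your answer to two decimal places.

-0.09 percentage points

Labor's share = 1 − 0.39 = 0.61.
Region X: TFP = 3.4 − 4.251 + 0.732 = -0.119%.
Region Y: TFP = 6.6 − 4.368 − 2.257 = -0.025%.
Difference = -0.119 − (-0.025) = -0.094 pp.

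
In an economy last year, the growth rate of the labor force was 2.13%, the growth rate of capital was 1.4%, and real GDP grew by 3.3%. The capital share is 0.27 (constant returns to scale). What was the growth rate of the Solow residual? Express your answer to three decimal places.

Labor's share = 1 − 0.27 = 0.73.
Capital: 0.27 × 1.4 = 0.378 pp.
The labor force: 0.73 × 2.13 = 1.5549 pp.
TFP growth = 3.3 − 1.9329 = 1.3671%.

1.367%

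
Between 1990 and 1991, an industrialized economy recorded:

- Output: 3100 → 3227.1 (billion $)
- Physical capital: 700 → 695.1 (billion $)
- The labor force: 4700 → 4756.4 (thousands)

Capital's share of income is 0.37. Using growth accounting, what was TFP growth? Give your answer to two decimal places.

TFP growth was 3.60%.

Output growth = (3227.1 − 3100) / 3100 = 4.1%.
Physical capital growth = (695.1 − 700) / 700 = -0.7%.
The labor force growth = (4756.4 − 4700) / 4700 = 1.2%.
Labor's share = 1 − 0.37 = 0.63.
Physical capital: 0.37 × (-0.7) = -0.259 pp.
The labor force: 0.63 × 1.2 = 0.756 pp.
TFP growth = 4.1 − 0.497 = 3.603%.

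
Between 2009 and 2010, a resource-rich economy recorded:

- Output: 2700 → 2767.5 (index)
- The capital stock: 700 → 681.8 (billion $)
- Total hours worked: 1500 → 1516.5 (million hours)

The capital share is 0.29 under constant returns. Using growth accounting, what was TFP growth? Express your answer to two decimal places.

TFP grew 2.47%.

Output growth = (2767.5 − 2700) / 2700 = 2.5%.
The capital stock growth = (681.8 − 700) / 700 = -2.6%.
Total hours worked growth = (1516.5 − 1500) / 1500 = 1.1%.
Labor's share = 1 − 0.29 = 0.71.
The capital stock: 0.29 × (-2.6) = -0.754 pp.
Total hours worked: 0.71 × 1.1 = 0.781 pp.
TFP growth = 2.5 − 0.027 = 2.473%.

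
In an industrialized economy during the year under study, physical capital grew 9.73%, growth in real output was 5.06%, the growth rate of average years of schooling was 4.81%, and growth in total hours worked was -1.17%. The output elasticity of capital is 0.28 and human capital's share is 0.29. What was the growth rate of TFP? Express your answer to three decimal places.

Labor's share = 1 − 0.28 − 0.29 = 0.43.
Physical capital: 0.28 × 9.73 = 2.7244 pp.
Average years of schooling: 0.29 × 4.81 = 1.3949 pp.
Total hours worked: 0.43 × (-1.17) = -0.5031 pp.
TFP growth = 5.06 − 3.6162 = 1.4438%.

TFP grew 1.444%.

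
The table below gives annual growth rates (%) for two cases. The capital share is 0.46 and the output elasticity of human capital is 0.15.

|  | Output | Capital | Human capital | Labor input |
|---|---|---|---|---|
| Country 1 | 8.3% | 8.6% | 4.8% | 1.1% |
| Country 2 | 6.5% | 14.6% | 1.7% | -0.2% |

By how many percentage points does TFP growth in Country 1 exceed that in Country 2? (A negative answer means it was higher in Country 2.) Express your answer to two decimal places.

3.59 percentage points

Labor's share = 1 − 0.46 − 0.15 = 0.39.
Country 1: TFP = 8.3 − 3.956 − 0.72 − 0.429 = 3.195%.
Country 2: TFP = 6.5 − 6.716 − 0.255 + 0.078 = -0.393%.
Difference = 3.195 − (-0.393) = 3.588 pp.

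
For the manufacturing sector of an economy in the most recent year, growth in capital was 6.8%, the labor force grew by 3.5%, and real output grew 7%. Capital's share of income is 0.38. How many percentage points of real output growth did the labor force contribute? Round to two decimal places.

2.17 pp

Labor's share = 1 − 0.38 = 0.62.
Contribution = share × growth = 0.62 × 3.5 = 2.17 pp.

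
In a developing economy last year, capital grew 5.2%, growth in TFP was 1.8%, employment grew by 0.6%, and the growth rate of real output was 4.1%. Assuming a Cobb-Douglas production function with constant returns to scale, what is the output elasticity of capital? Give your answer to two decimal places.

The output elasticity of capital is 0.37.

gY = gA + α·gK + (1−α)·gL, so gY − gA − gL = α(gK − gL).
4.1 − 1.8 − 0.6 = α × (5.2 − 0.6).
1.7 = 4.6 α, so α = 0.3696.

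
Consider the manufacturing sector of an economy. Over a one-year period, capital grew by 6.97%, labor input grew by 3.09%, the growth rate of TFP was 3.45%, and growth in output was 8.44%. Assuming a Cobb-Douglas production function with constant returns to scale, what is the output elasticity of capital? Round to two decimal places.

α = 0.49

gY = gA + α·gK + (1−α)·gL, so gY − gA − gL = α(gK − gL).
8.44 − 3.45 − 3.09 = α × (6.97 − 3.09).
1.9 = 3.88 α, so α = 0.4897.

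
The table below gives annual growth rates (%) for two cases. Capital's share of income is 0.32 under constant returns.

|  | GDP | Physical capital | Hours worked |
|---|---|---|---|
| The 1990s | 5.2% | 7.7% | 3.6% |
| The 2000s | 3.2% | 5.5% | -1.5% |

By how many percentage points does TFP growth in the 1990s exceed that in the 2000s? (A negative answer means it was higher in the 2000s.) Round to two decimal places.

-2.17 percentage points

Labor's share = 1 − 0.32 = 0.68.
The 1990s: TFP = 5.2 − 2.464 − 2.448 = 0.288%.
The 2000s: TFP = 3.2 − 1.76 + 1.02 = 2.46%.
Difference = 0.288 − (2.46) = -2.172 pp.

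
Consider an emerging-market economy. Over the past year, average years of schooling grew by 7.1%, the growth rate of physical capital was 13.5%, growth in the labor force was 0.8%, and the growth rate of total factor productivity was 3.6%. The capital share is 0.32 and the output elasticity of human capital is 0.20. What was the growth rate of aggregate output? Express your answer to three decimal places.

Labor's share = 1 − 0.32 − 0.2 = 0.48.
Physical capital: 0.32 × 13.5 = 4.32 pp.
Average years of schooling: 0.2 × 7.1 = 1.42 pp.
The labor force: 0.48 × 0.8 = 0.384 pp.
Output growth = 3.6 + 6.124 = 9.724%.

Aggregate output growth was 9.724%.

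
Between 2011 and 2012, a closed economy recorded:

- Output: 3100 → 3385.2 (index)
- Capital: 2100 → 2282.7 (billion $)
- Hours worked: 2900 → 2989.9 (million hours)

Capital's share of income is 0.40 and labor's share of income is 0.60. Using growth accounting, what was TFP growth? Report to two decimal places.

Output growth = (3385.2 − 3100) / 3100 = 9.2%.
Capital growth = (2282.7 − 2100) / 2100 = 8.7%.
Hours worked growth = (2989.9 − 2900) / 2900 = 3.1%.
Labor's share = 1 − 0.4 = 0.6.
Capital: 0.4 × 8.7 = 3.48 pp.
Hours worked: 0.6 × 3.1 = 1.86 pp.
TFP growth = 9.2 − 5.34 = 3.86%.

TFP grew 3.86%.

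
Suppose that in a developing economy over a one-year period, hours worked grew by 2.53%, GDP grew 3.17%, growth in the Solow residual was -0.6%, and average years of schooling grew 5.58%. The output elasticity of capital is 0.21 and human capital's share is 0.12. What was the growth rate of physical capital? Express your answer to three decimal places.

Labor's share = 1 − 0.21 − 0.12 = 0.67.
gY = gA + 0.12×5.58 + 0.67×2.53 + 0.21×g.
0.21×g = 3.17 + 0.6 − 2.3647 = 1.4053.
g = 1.4053 / 0.21 = 6.6919%.

6.692%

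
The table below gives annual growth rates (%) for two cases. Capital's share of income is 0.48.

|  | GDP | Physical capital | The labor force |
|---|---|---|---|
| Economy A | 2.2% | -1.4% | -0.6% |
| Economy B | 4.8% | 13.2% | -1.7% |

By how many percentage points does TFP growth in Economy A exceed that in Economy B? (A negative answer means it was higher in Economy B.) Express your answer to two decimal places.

3.84 percentage points

Labor's share = 1 − 0.48 = 0.52.
Economy A: TFP = 2.2 + 0.672 + 0.312 = 3.184%.
Economy B: TFP = 4.8 − 6.336 + 0.884 = -0.652%.
Difference = 3.184 − (-0.652) = 3.836 pp.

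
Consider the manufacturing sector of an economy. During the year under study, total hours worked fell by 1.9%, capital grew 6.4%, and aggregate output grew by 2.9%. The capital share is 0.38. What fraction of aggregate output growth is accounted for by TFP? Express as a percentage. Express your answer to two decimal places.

Labor's share = 1 − 0.38 = 0.62.
Capital: 0.38 × 6.4 = 2.432 pp.
Total hours worked: 0.62 × (-1.9) = -1.178 pp.
TFP growth = 2.9 − 1.254 = 1.646%.
TFP share of growth = 1.646 / 2.9 × 100 = 56.7586%.

56.76%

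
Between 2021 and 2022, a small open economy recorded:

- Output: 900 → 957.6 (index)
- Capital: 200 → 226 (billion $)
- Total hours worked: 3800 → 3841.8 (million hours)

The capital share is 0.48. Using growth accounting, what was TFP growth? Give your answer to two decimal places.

Output growth = (957.6 − 900) / 900 = 6.4%.
Capital growth = (226 − 200) / 200 = 13%.
Total hours worked growth = (3841.8 − 3800) / 3800 = 1.1%.
Labor's share = 1 − 0.48 = 0.52.
Capital: 0.48 × 13 = 6.24 pp.
Total hours worked: 0.52 × 1.1 = 0.572 pp.
TFP growth = 6.4 − 6.812 = -0.412%.

-0.41%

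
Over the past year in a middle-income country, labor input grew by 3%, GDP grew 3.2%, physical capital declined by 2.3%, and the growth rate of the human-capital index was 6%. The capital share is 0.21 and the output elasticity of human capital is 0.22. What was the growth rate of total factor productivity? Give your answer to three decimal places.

0.653%

Labor's share = 1 − 0.21 − 0.22 = 0.57.
Physical capital: 0.21 × (-2.3) = -0.483 pp.
The human-capital index: 0.22 × 6 = 1.32 pp.
Labor input: 0.57 × 3 = 1.71 pp.
TFP growth = 3.2 − 2.547 = 0.653%.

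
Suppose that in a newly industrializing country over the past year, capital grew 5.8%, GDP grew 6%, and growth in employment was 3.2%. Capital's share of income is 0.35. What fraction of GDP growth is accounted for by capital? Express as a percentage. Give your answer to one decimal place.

33.8%

Capital contributed 0.35 × 5.8 = 2.03 pp.
Share of growth = 2.03 / 6 × 100 = 33.833%.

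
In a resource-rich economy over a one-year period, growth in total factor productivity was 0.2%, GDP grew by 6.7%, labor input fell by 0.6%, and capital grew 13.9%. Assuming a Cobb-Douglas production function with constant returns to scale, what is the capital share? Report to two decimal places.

gY = gA + α·gK + (1−α)·gL, so gY − gA − gL = α(gK − gL).
6.7 − 0.2 + 0.6 = α × (13.9 − (-0.6)).
7.1 = 14.5 α, so α = 0.4897.

0.49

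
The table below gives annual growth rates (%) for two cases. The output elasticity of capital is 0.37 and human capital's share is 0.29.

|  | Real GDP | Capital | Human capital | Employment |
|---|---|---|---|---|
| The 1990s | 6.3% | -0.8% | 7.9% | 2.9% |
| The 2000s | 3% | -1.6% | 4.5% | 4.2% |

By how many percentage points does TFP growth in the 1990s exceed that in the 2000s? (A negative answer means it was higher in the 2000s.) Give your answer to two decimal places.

2.46 percentage points

Labor's share = 1 − 0.37 − 0.29 = 0.34.
The 1990s: TFP = 6.3 + 0.296 − 2.291 − 0.986 = 3.319%.
The 2000s: TFP = 3 + 0.592 − 1.305 − 1.428 = 0.859%.
Difference = 3.319 − (0.859) = 2.46 pp.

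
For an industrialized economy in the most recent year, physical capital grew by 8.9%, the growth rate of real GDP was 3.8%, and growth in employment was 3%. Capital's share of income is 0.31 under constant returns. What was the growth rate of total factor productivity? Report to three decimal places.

-1.029%

Labor's share = 1 − 0.31 = 0.69.
Physical capital: 0.31 × 8.9 = 2.759 pp.
Employment: 0.69 × 3 = 2.07 pp.
TFP growth = 3.8 − 4.829 = -1.029%.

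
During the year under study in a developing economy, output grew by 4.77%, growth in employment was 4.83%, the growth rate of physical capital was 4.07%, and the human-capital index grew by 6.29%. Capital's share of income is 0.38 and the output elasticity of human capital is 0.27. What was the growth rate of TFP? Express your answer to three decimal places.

-0.165%

Labor's share = 1 − 0.38 − 0.27 = 0.35.
Physical capital: 0.38 × 4.07 = 1.5466 pp.
The human-capital index: 0.27 × 6.29 = 1.6983 pp.
Employment: 0.35 × 4.83 = 1.6905 pp.
TFP growth = 4.77 − 4.9354 = -0.1654%.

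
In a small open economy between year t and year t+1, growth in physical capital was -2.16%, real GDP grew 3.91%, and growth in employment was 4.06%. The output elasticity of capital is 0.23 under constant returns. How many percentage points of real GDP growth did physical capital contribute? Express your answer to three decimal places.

-0.497

Contribution = share × growth = 0.23 × (-2.16) = -0.4968 pp.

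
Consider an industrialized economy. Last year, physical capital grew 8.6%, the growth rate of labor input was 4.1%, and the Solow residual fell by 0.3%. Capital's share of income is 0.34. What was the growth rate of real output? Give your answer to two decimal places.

Labor's share = 1 − 0.34 = 0.66.
Physical capital: 0.34 × 8.6 = 2.924 pp.
Labor input: 0.66 × 4.1 = 2.706 pp.
Output growth = -0.3 + 5.63 = 5.33%.

Real output growth was 5.33%.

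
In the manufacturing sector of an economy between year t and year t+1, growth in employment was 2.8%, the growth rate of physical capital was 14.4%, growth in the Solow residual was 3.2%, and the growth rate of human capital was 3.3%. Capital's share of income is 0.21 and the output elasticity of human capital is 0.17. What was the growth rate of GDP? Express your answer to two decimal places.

Labor's share = 1 − 0.21 − 0.17 = 0.62.
Physical capital: 0.21 × 14.4 = 3.024 pp.
Human capital: 0.17 × 3.3 = 0.561 pp.
Employment: 0.62 × 2.8 = 1.736 pp.
Output growth = 3.2 + 5.321 = 8.521%.

GDP growth was 8.52%.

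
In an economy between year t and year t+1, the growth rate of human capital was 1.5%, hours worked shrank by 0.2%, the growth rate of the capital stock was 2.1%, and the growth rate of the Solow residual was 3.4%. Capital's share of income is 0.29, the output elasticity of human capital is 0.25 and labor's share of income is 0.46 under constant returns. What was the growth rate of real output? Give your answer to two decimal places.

Real output grew 4.29%.

Labor's share = 1 − 0.29 − 0.25 = 0.46.
The capital stock: 0.29 × 2.1 = 0.609 pp.
Human capital: 0.25 × 1.5 = 0.375 pp.
Hours worked: 0.46 × (-0.2) = -0.092 pp.
Output growth = 3.4 + 0.892 = 4.292%.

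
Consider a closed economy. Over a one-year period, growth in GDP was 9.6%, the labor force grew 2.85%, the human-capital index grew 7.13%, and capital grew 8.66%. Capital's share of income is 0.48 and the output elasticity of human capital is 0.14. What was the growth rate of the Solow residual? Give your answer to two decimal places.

Labor's share = 1 − 0.48 − 0.14 = 0.38.
Capital: 0.48 × 8.66 = 4.1568 pp.
The human-capital index: 0.14 × 7.13 = 0.9982 pp.
The labor force: 0.38 × 2.85 = 1.083 pp.
TFP growth = 9.6 − 6.238 = 3.362%.

The Solow residual grew 3.36%.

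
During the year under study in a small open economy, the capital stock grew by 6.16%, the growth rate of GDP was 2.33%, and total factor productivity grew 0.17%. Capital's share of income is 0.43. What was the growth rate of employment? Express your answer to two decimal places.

-0.86%

Labor's share = 1 − 0.43 = 0.57.
gY = gA + 0.43×6.16 + 0.57×g.
0.57×g = 2.33 − 0.17 − 2.6488 = -0.4888.
g = -0.4888 / 0.57 = -0.8575%.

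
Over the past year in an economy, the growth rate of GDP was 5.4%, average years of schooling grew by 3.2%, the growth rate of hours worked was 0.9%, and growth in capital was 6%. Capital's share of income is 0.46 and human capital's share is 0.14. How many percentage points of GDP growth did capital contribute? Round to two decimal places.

2.76

Contribution = share × growth = 0.46 × 6 = 2.76 pp.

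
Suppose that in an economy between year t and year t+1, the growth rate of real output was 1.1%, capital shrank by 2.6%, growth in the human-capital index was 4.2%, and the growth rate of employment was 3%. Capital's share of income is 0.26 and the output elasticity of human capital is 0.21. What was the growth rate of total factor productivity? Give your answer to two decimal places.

Labor's share = 1 − 0.26 − 0.21 = 0.53.
Capital: 0.26 × (-2.6) = -0.676 pp.
The human-capital index: 0.21 × 4.2 = 0.882 pp.
Employment: 0.53 × 3 = 1.59 pp.
TFP growth = 1.1 − 1.796 = -0.696%.

-0.70%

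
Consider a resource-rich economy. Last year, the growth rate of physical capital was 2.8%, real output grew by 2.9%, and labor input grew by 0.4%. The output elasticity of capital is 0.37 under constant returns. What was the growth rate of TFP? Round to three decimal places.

TFP grew 1.612%.

Labor's share = 1 − 0.37 = 0.63.
Physical capital: 0.37 × 2.8 = 1.036 pp.
Labor input: 0.63 × 0.4 = 0.252 pp.
TFP growth = 2.9 − 1.288 = 1.612%.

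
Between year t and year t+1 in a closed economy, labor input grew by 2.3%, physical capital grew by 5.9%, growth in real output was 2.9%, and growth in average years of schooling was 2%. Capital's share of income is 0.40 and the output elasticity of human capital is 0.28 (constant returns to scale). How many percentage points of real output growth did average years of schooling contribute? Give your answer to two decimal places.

Contribution = share × growth = 0.28 × 2 = 0.56 pp.

0.56 pp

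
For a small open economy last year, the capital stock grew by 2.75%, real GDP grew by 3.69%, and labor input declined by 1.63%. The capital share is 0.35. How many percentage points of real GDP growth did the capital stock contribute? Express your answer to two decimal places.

Contribution = share × growth = 0.35 × 2.75 = 0.9625 pp.

0.96 pp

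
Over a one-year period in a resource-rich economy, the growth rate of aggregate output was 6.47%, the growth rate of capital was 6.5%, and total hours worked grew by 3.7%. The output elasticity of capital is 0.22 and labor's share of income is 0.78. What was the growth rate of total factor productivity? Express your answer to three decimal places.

2.154%

Labor's share = 1 − 0.22 = 0.78.
Capital: 0.22 × 6.5 = 1.43 pp.
Total hours worked: 0.78 × 3.7 = 2.886 pp.
TFP growth = 6.47 − 4.316 = 2.154%.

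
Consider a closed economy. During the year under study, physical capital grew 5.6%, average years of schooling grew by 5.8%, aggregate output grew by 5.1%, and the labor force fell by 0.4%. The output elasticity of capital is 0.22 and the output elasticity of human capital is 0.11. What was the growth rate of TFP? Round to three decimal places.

3.498%

Labor's share = 1 − 0.22 − 0.11 = 0.67.
Physical capital: 0.22 × 5.6 = 1.232 pp.
Average years of schooling: 0.11 × 5.8 = 0.638 pp.
The labor force: 0.67 × (-0.4) = -0.268 pp.
TFP growth = 5.1 − 1.602 = 3.498%.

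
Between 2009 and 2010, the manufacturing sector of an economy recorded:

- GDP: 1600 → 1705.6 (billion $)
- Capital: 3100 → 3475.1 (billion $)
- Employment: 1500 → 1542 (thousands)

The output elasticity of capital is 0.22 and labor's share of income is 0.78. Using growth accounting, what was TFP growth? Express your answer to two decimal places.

GDP growth = (1705.6 − 1600) / 1600 = 6.6%.
Capital growth = (3475.1 − 3100) / 3100 = 12.1%.
Employment growth = (1542 − 1500) / 1500 = 2.8%.
Labor's share = 1 − 0.22 = 0.78.
Capital: 0.22 × 12.1 = 2.662 pp.
Employment: 0.78 × 2.8 = 2.184 pp.
TFP growth = 6.6 − 4.846 = 1.754%.

TFP growth was 1.75%.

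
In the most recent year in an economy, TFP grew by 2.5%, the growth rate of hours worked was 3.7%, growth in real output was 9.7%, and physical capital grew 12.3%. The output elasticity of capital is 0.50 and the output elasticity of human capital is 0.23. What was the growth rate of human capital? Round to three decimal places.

0.222%

Labor's share = 1 − 0.5 − 0.23 = 0.27.
gY = gA + 0.5×12.3 + 0.27×3.7 + 0.23×g.
0.23×g = 9.7 − 2.5 − 7.149 = 0.051.
g = 0.051 / 0.23 = 0.22174%.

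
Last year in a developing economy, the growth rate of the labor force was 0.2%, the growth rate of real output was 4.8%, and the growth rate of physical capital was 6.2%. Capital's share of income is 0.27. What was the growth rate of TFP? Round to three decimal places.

Labor's share = 1 − 0.27 = 0.73.
Physical capital: 0.27 × 6.2 = 1.674 pp.
The labor force: 0.73 × 0.2 = 0.146 pp.
TFP growth = 4.8 − 1.82 = 2.98%.

2.980%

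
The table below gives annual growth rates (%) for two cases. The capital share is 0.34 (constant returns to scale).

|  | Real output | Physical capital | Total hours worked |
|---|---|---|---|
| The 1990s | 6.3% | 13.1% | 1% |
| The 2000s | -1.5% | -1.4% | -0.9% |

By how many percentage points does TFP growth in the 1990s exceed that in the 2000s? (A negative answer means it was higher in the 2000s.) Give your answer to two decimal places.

1.62 percentage points

Labor's share = 1 − 0.34 = 0.66.
The 1990s: TFP = 6.3 − 4.454 − 0.66 = 1.186%.
The 2000s: TFP = -1.5 + 0.476 + 0.594 = -0.43%.
Difference = 1.186 − (-0.43) = 1.616 pp.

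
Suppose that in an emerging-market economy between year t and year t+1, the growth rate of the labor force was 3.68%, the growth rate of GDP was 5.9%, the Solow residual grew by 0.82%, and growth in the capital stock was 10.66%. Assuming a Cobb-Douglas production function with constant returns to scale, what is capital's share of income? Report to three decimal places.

gY = gA + α·gK + (1−α)·gL, so gY − gA − gL = α(gK − gL).
5.9 − 0.82 − 3.68 = α × (10.66 − 3.68).
1.4 = 6.98 α, so α = 0.20057.

α = 0.201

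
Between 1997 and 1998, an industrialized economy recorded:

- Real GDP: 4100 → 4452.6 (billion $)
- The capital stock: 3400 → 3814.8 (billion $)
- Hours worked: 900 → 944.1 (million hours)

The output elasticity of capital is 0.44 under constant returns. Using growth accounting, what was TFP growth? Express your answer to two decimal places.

0.49%

Real GDP growth = (4452.6 − 4100) / 4100 = 8.6%.
The capital stock growth = (3814.8 − 3400) / 3400 = 12.2%.
Hours worked growth = (944.1 − 900) / 900 = 4.9%.
Labor's share = 1 − 0.44 = 0.56.
The capital stock: 0.44 × 12.2 = 5.368 pp.
Hours worked: 0.56 × 4.9 = 2.744 pp.
TFP growth = 8.6 − 8.112 = 0.488%.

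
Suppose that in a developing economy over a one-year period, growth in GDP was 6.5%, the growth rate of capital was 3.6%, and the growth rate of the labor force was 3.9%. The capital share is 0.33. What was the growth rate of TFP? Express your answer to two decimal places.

Labor's share = 1 − 0.33 = 0.67.
Capital: 0.33 × 3.6 = 1.188 pp.
The labor force: 0.67 × 3.9 = 2.613 pp.
TFP growth = 6.5 − 3.801 = 2.699%.

TFP growth was 2.70%.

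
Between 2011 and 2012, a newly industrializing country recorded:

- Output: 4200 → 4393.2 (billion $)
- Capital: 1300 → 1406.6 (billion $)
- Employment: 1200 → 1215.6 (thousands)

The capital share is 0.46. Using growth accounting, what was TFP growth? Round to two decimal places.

0.13%

Output growth = (4393.2 − 4200) / 4200 = 4.6%.
Capital growth = (1406.6 − 1300) / 1300 = 8.2%.
Employment growth = (1215.6 − 1200) / 1200 = 1.3%.
Labor's share = 1 − 0.46 = 0.54.
Capital: 0.46 × 8.2 = 3.772 pp.
Employment: 0.54 × 1.3 = 0.702 pp.
TFP growth = 4.6 − 4.474 = 0.126%.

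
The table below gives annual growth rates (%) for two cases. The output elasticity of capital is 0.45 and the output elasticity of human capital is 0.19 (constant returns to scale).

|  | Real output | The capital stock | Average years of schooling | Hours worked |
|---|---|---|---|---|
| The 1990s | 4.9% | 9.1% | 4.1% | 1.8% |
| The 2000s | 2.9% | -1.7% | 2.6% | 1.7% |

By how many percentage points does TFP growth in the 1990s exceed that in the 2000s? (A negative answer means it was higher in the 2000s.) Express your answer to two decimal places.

-3.18 percentage points

Labor's share = 1 − 0.45 − 0.19 = 0.36.
The 1990s: TFP = 4.9 − 4.095 − 0.779 − 0.648 = -0.622%.
The 2000s: TFP = 2.9 + 0.765 − 0.494 − 0.612 = 2.559%.
Difference = -0.622 − (2.559) = -3.181 pp.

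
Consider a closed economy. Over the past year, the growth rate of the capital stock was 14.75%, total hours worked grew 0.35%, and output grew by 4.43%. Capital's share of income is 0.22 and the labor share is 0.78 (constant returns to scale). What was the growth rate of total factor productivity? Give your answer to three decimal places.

0.912%

Labor's share = 1 − 0.22 = 0.78.
The capital stock: 0.22 × 14.75 = 3.245 pp.
Total hours worked: 0.78 × 0.35 = 0.273 pp.
TFP growth = 4.43 − 3.518 = 0.912%.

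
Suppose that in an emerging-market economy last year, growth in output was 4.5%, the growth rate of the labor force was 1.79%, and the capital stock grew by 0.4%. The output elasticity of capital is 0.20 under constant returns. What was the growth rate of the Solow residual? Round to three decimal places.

The Solow residual grew 2.988%.

Labor's share = 1 − 0.2 = 0.8.
The capital stock: 0.2 × 0.4 = 0.08 pp.
The labor force: 0.8 × 1.79 = 1.432 pp.
TFP growth = 4.5 − 1.512 = 2.988%.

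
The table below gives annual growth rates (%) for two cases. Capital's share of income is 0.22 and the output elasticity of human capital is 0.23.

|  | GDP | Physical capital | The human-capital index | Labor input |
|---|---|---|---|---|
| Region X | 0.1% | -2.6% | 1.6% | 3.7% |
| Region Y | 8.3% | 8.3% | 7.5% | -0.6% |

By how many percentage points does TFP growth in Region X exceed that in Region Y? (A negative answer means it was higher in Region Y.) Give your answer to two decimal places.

-6.81 percentage points

Labor's share = 1 − 0.22 − 0.23 = 0.55.
Region X: TFP = 0.1 + 0.572 − 0.368 − 2.035 = -1.731%.
Region Y: TFP = 8.3 − 1.826 − 1.725 + 0.33 = 5.079%.
Difference = -1.731 − (5.079) = -6.81 pp.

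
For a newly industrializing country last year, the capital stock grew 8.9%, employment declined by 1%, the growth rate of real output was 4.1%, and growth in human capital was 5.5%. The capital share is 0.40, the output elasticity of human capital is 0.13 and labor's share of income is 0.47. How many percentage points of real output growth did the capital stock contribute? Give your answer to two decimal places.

3.56

Contribution = share × growth = 0.4 × 8.9 = 3.56 pp.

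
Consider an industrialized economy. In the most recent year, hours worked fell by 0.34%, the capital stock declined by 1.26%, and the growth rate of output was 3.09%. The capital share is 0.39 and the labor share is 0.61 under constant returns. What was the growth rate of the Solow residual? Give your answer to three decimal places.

Labor's share = 1 − 0.39 = 0.61.
The capital stock: 0.39 × (-1.26) = -0.4914 pp.
Hours worked: 0.61 × (-0.34) = -0.2074 pp.
TFP growth = 3.09 + 0.6988 = 3.7888%.

3.789%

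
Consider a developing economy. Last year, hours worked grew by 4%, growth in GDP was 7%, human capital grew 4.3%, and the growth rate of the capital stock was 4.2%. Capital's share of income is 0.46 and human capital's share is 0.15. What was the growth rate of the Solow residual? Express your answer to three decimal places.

Labor's share = 1 − 0.46 − 0.15 = 0.39.
The capital stock: 0.46 × 4.2 = 1.932 pp.
Human capital: 0.15 × 4.3 = 0.645 pp.
Hours worked: 0.39 × 4 = 1.56 pp.
TFP growth = 7 − 4.137 = 2.863%.

2.863%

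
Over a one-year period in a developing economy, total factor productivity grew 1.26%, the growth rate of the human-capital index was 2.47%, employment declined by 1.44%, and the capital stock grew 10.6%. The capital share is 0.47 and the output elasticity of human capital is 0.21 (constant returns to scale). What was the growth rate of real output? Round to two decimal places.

Real output growth was 6.30%.

Labor's share = 1 − 0.47 − 0.21 = 0.32.
The capital stock: 0.47 × 10.6 = 4.982 pp.
The human-capital index: 0.21 × 2.47 = 0.5187 pp.
Employment: 0.32 × (-1.44) = -0.4608 pp.
Output growth = 1.26 + 5.0399 = 6.2999%.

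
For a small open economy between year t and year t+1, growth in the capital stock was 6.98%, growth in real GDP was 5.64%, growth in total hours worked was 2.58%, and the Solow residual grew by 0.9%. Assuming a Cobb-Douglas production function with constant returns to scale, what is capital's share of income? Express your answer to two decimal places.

gY = gA + α·gK + (1−α)·gL, so gY − gA − gL = α(gK − gL).
5.64 − 0.9 − 2.58 = α × (6.98 − 2.58).
2.16 = 4.4 α, so α = 0.4909.

Capital's share of income is 0.49.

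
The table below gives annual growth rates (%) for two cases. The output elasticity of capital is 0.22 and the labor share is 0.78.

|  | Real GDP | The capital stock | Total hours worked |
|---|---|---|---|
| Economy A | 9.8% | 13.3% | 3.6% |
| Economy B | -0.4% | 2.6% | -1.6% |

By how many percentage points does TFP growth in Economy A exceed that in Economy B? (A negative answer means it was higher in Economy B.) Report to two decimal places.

3.79 percentage points

Labor's share = 1 − 0.22 = 0.78.
Economy A: TFP = 9.8 − 2.926 − 2.808 = 4.066%.
Economy B: TFP = -0.4 − 0.572 + 1.248 = 0.276%.
Difference = 4.066 − (0.276) = 3.79 pp.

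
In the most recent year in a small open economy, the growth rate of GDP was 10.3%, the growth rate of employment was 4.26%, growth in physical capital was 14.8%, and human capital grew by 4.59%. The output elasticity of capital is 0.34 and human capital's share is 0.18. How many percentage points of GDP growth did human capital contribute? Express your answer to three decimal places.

Contribution = share × growth = 0.18 × 4.59 = 0.8262 pp.

0.826 pp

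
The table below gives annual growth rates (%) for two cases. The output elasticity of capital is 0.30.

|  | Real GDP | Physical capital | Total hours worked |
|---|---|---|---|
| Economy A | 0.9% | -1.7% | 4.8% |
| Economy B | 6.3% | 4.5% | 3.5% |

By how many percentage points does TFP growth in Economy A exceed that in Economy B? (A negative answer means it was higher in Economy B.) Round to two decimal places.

-4.45 percentage points

Labor's share = 1 − 0.3 = 0.7.
Economy A: TFP = 0.9 + 0.51 − 3.36 = -1.95%.
Economy B: TFP = 6.3 − 1.35 − 2.45 = 2.5%.
Difference = -1.95 − (2.5) = -4.45 pp.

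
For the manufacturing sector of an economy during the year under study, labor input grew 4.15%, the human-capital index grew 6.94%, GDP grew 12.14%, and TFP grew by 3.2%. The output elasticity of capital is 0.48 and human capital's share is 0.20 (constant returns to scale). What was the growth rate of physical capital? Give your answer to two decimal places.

12.97%

Labor's share = 1 − 0.48 − 0.2 = 0.32.
gY = gA + 0.2×6.94 + 0.32×4.15 + 0.48×g.
0.48×g = 12.14 − 3.2 − 2.716 = 6.224.
g = 6.224 / 0.48 = 12.9667%.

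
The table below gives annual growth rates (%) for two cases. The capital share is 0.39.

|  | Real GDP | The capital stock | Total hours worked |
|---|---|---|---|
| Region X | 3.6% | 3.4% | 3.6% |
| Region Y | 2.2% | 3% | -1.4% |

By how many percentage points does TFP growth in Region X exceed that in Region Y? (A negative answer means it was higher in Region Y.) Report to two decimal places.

Labor's share = 1 − 0.39 = 0.61.
Region X: TFP = 3.6 − 1.326 − 2.196 = 0.078%.
Region Y: TFP = 2.2 − 1.17 + 0.854 = 1.884%.
Difference = 0.078 − (1.884) = -1.806 pp.

-1.81 percentage points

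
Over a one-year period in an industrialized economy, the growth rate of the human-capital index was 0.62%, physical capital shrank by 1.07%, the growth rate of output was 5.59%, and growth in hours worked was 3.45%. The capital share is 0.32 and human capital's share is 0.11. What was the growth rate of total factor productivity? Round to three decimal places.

Total factor productivity growth was 3.898%.

Labor's share = 1 − 0.32 − 0.11 = 0.57.
Physical capital: 0.32 × (-1.07) = -0.3424 pp.
The human-capital index: 0.11 × 0.62 = 0.0682 pp.
Hours worked: 0.57 × 3.45 = 1.9665 pp.
TFP growth = 5.59 − 1.6923 = 3.8977%.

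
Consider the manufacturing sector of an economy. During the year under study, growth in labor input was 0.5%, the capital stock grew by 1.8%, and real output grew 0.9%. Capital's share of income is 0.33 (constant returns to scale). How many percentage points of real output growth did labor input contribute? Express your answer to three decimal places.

Labor's share = 1 − 0.33 = 0.67.
Contribution = share × growth = 0.67 × 0.5 = 0.335 pp.

0.335 percentage points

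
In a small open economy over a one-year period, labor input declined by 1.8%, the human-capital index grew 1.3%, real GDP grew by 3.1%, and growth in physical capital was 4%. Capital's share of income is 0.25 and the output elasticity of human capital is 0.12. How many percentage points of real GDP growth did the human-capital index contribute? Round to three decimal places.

0.156

Contribution = share × growth = 0.12 × 1.3 = 0.156 pp.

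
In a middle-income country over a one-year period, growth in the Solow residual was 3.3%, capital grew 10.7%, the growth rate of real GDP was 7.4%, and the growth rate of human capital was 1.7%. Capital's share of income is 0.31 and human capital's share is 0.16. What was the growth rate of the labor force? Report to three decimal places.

0.964%

Labor's share = 1 − 0.31 − 0.16 = 0.53.
gY = gA + 0.31×10.7 + 0.16×1.7 + 0.53×g.
0.53×g = 7.4 − 3.3 − 3.589 = 0.511.
g = 0.511 / 0.53 = 0.96415%.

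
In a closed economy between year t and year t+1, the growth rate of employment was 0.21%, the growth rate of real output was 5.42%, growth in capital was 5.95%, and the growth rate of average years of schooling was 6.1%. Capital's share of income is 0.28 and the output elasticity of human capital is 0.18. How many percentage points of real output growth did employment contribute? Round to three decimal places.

Labor's share = 1 − 0.28 − 0.18 = 0.54.
Contribution = share × growth = 0.54 × 0.21 = 0.1134 pp.

0.113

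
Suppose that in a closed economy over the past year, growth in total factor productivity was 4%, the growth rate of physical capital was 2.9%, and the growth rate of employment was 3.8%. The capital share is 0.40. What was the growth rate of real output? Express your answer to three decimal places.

Labor's share = 1 − 0.4 = 0.6.
Physical capital: 0.4 × 2.9 = 1.16 pp.
Employment: 0.6 × 3.8 = 2.28 pp.
Output growth = 4 + 3.44 = 7.44%.

7.440%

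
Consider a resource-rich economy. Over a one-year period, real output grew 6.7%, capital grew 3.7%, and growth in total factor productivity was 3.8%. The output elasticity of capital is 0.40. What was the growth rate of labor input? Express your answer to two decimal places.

2.37%

Labor's share = 1 − 0.4 = 0.6.
gY = gA + 0.4×3.7 + 0.6×g.
0.6×g = 6.7 − 3.8 − 1.48 = 1.42.
g = 1.42 / 0.6 = 2.3667%.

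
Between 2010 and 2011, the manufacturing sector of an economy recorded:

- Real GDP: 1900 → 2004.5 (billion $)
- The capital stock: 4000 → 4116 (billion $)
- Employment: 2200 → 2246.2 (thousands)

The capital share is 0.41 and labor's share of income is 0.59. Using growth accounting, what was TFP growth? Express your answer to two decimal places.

TFP growth was 3.07%.

Real GDP growth = (2004.5 − 1900) / 1900 = 5.5%.
The capital stock growth = (4116 − 4000) / 4000 = 2.9%.
Employment growth = (2246.2 − 2200) / 2200 = 2.1%.
Labor's share = 1 − 0.41 = 0.59.
The capital stock: 0.41 × 2.9 = 1.189 pp.
Employment: 0.59 × 2.1 = 1.239 pp.
TFP growth = 5.5 − 2.428 = 3.072%.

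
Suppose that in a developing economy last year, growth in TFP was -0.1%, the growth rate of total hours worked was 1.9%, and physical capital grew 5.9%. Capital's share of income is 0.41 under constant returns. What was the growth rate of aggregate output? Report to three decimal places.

Labor's share = 1 − 0.41 = 0.59.
Physical capital: 0.41 × 5.9 = 2.419 pp.
Total hours worked: 0.59 × 1.9 = 1.121 pp.
Output growth = -0.1 + 3.54 = 3.44%.

3.440%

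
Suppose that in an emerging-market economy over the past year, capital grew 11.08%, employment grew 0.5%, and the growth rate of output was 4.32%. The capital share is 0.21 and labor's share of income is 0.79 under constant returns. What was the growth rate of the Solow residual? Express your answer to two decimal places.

The Solow residual grew 1.60%.

Labor's share = 1 − 0.21 = 0.79.
Capital: 0.21 × 11.08 = 2.3268 pp.
Employment: 0.79 × 0.5 = 0.395 pp.
TFP growth = 4.32 − 2.7218 = 1.5982%.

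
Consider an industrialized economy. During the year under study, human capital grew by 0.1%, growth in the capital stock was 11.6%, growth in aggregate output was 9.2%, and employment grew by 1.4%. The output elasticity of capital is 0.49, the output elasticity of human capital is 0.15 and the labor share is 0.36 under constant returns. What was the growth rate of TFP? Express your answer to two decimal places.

Labor's share = 1 − 0.49 − 0.15 = 0.36.
The capital stock: 0.49 × 11.6 = 5.684 pp.
Human capital: 0.15 × 0.1 = 0.015 pp.
Employment: 0.36 × 1.4 = 0.504 pp.
TFP growth = 9.2 − 6.203 = 2.997%.

3.00%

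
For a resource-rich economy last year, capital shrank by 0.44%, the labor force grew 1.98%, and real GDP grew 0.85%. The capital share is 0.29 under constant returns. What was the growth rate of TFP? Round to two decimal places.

-0.43%

Labor's share = 1 − 0.29 = 0.71.
Capital: 0.29 × (-0.44) = -0.1276 pp.
The labor force: 0.71 × 1.98 = 1.4058 pp.
TFP growth = 0.85 − 1.2782 = -0.4282%.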